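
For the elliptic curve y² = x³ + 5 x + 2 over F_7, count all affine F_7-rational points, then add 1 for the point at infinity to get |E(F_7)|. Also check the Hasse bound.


Affine points = {(0, 3), (0, 4), (1, 1), (1, 6), (3, 3), (3, 4), (4, 3), (4, 4)}; affine count = 8; |E(F_7)| = 9.

Discriminant check: Δ ∝ 4a³ + 27b² = 4·5³ + 27·2² = 4·125 + 27·4 ≡ 6 (mod 7). Nonzero ⇒ E is nonsingular.
For each x ∈ F_7, compute rhs = x³ + 5·x + 2 mod 7, then count y ∈ F_7 with y² ≡ rhs.
  x = 0: rhs = 2, matching y values: 3, 4 (2 points).
  x = 1: rhs = 1, matching y values: 1, 6 (2 points).
  x = 2: rhs = 6, matching y values: none (0 points).
  x = 3: rhs = 2, matching y values: 3, 4 (2 points).
  x = 4: rhs = 2, matching y values: 3, 4 (2 points).
  x = 5: rhs = 5, matching y values: none (0 points).
  x = 6: rhs = 3, matching y values: none (0 points).
Total affine count: 8.
Full point count |E(F_7)| = 8 + 1 = 9.
Hasse bound: |9 − (7+1)| = |1| = 1 ≤ 2√7 ≈ 5.2915 ✓.


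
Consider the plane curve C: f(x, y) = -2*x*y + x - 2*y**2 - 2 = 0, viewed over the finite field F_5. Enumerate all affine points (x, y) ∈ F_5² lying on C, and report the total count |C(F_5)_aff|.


Affine F_5-points: {(0, 2), (0, 3), (1, 1), (1, 3), (2, 0), (2, 3), (3, 3), (3, 4), (4, 3)}; count = 9.

For each of the 25 pairs (x, y) ∈ F_5², evaluate f(x, y) mod 5. Record the zeros.
  x = 0: [0↦3, 1↦1, 2↦0, 3↦0, 4↦1]  zeros at y ∈ {2, 3}
  x = 1: [0↦4, 1↦0, 2↦2, 3↦0, 4↦4]  zeros at y ∈ {1, 3}
  x = 2: [0↦0, 1↦4, 2↦4, 3↦0, 4↦2]  zeros at y ∈ {0, 3}
  x = 3: [0↦1, 1↦3, 2↦1, 3↦0, 4↦0]  zeros at y ∈ {3, 4}
  x = 4: [0↦2, 1↦2, 2↦3, 3↦0, 4↦3]  zeros at y ∈ {3}
Collecting zeros: affine points = {(0, 2), (0, 3), (1, 1), (1, 3), (2, 0), (2, 3), (3, 3), (3, 4), (4, 3)}.
Total count |C(F_5)_aff| = 9.


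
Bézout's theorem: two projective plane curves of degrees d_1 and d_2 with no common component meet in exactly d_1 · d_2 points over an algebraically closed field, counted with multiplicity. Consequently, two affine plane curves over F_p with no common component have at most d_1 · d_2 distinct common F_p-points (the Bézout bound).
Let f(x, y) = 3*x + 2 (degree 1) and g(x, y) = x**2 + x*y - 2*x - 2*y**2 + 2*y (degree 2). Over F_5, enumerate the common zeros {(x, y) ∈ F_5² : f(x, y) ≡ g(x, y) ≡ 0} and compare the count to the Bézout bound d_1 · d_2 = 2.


Common zeros: {(1, 1), (1, 3)}; count = 2; Bézout bound = 2.

deg(f) = 1, deg(g) = 2, so Bézout bound = 2.
Scan x ∈ F_5. For each x, list the y ∈ F_5 with f(x, y) ≡ 0 and those with g(x, y) ≡ 0 (mod 5); the common zeros in that column are the intersection.
  x = 0: f ≡ 0 at y ∈ ∅; g ≡ 0 at y ∈ {0, 1}; common: ∅.
  x = 1: f ≡ 0 at y ∈ {0, 1, 2, 3, 4}; g ≡ 0 at y ∈ {1, 3}; common: {1, 3}.
  x = 2: f ≡ 0 at y ∈ ∅; g ≡ 0 at y ∈ {0, 2}; common: ∅.
  x = 3: f ≡ 0 at y ∈ ∅; g ≡ 0 at y ∈ {2, 3}; common: ∅.
  x = 4: f ≡ 0 at y ∈ ∅; g ≡ 0 at y ∈ {4}; common: ∅.
Collecting: common zeros = {(1, 1), (1, 3)}, so the count is 2.
Comparison with the Bézout bound: 2 ≤ 2 = deg(f)·deg(g), as expected for curves with no common component (the bound is attained).


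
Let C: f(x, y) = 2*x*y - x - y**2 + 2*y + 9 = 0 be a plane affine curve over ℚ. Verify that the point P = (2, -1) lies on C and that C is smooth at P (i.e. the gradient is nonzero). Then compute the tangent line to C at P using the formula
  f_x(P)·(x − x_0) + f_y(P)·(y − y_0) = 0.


Tangent line at P: -3*x + 8*y + 14 = 0.

Step 1: f(2, -1) = 0, so P lies on C.
Step 2: partial derivatives
  f_x(x, y) = 2*y - 1, f_y(x, y) = 2*x - 2*y + 2.
  f_x(P) = -3, f_y(P) = 8 (gradient nonzero, so P is smooth).
Step 3: tangent line at P: -3·(x − 2) + 8·(y − -1) = 0.
Expanding: -3*x + 8*y + 14 = 0.


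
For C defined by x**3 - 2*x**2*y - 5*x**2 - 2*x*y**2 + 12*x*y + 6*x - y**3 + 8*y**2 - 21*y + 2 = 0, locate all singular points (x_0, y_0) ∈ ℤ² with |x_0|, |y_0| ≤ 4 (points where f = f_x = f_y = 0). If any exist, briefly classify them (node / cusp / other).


Singular points: {(2, 1)}; classification: node.

Compute partial derivatives:
  f_x = 3*x**2 - 4*x*y - 10*x - 2*y**2 + 12*y + 6.
  f_y = -2*x**2 - 4*x*y + 12*x - 3*y**2 + 16*y - 21.
Scan x_0 ∈ {−4, ..., 4}. For each x_0, f_y(x_0, y) is a polynomial in y; find its integer roots y ∈ {−4, ..., 4}, then test f_x and f at those candidates.
  x = -4: f_y(-4, y) = -3*y**2 + 32*y - 101; no integer root y with |y| ≤ 4.
  x = -3: f_y(-3, y) = -3*y**2 + 28*y - 75; no integer root y with |y| ≤ 4.
  x = -2: f_y(-2, y) = -3*y**2 + 24*y - 53; no integer root y with |y| ≤ 4.
  x = -1: f_y(-1, y) = -3*y**2 + 20*y - 35; no integer root y with |y| ≤ 4.
  x = 0: f_y(0, y) = -3*y**2 + 16*y - 21; vanishes at y ∈ {3}. (0, 3): f_x = 24 ≠ 0.
  x = 1: f_y(1, y) = -3*y**2 + 12*y - 11; no integer root y with |y| ≤ 4.
  x = 2: f_y(2, y) = -3*y**2 + 8*y - 5; vanishes at y ∈ {1}. (2, 1): f_x = 0, f = 0 — SINGULAR.
  x = 3: f_y(3, y) = -3*y**2 + 4*y - 3; no integer root y with |y| ≤ 4.
  x = 4: f_y(4, y) = -3*y**2 - 5; no integer root y with |y| ≤ 4.
Only singular point on the grid: (2, 1).
Classify: substitute x = 2 + u, y = 1 + v and expand: f = u**3 - 2*u**2*v - u**2 - 2*u*v**2 - v**3 + v**2.
No constant or linear terms (consistent with a singular point). Quadratic part: -u**2 + v**2. Cubic part: u**3 - 2*u**2*v - 2*u*v**2 - v**3.
The quadratic part v**2 - u**2 = (v − u)(v + u) splits into two distinct linear factors, so there are two distinct tangent lines y − 1 = ±(x − 2) — this is a node (ordinary double point).
Classification: node.


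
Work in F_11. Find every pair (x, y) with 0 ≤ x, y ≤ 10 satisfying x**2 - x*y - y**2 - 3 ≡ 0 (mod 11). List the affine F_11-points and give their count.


Affine F_11-points: {(1, 4), (1, 6), (3, 4), (5, 0), (5, 6), (6, 0), (6, 5), (8, 7), (10, 5), (10, 7)}; count = 10.

For each of the 121 pairs (x, y) ∈ F_11², evaluate f(x, y) mod 11. Record the zeros.
  x = 0: [0↦8, 1↦7, 2↦4, 3↦10, 4↦3, 5↦5, 6↦5, 7↦3, 8↦10, 9↦4, 10↦7]  zeros at y ∈ ∅
  x = 1: [0↦9, 1↦7, 2↦3, 3↦8, 4↦0, 5↦1, 6↦0, 7↦8, 8↦3, 9↦7, 10↦9]  zeros at y ∈ {4, 6}
  x = 2: [0↦1, 1↦9, 2↦4, 3↦8, 4↦10, 5↦10, 6↦8, 7↦4, 8↦9, 9↦1, 10↦2]  zeros at y ∈ ∅
  x = 3: [0↦6, 1↦2, 2↦7, 3↦10, 4↦0, 5↦10, 6↦7, 7↦2, 8↦6, 9↦8, 10↦8]  zeros at y ∈ {4}
  x = 4: [0↦2, 1↦8, 2↦1, 3↦3, 4↦3, 5↦1, 6↦8, 7↦2, 8↦5, 9↦6, 10↦5]  zeros at y ∈ ∅
  x = 5: [0↦0, 1↦5, 2↦8, 3↦9, 4↦8, 5↦5, 6↦0, 7↦4, 8↦6, 9↦6, 10↦4]  zeros at y ∈ {0, 6}
  x = 6: [0↦0, 1↦4, 2↦6, 3↦6, 4↦4, 5↦0, 6↦5, 7↦8, 8↦9, 9↦8, 10↦5]  zeros at y ∈ {0, 5}
  x = 7: [0↦2, 1↦5, 2↦6, 3↦5, 4↦2, 5↦8, 6↦1, 7↦3, 8↦3, 9↦1, 10↦8]  zeros at y ∈ ∅
  x = 8: [0↦6, 1↦8, 2↦8, 3↦6, 4↦2, 5↦7, 6↦10, 7↦0, 8↦10, 9↦7, 10↦2]  zeros at y ∈ {7}
  x = 9: [0↦1, 1↦2, 2↦1, 3↦9, 4↦4, 5↦8, 6↦10, 7↦10, 8↦8, 9↦4, 10↦9]  zeros at y ∈ ∅
  x = 10: [0↦9, 1↦9, 2↦7, 3↦3, 4↦8, 5↦0, 6↦1, 7↦0, 8↦8, 9↦3, 10↦7]  zeros at y ∈ {5, 7}
Collecting zeros: affine points = {(1, 4), (1, 6), (3, 4), (5, 0), (5, 6), (6, 0), (6, 5), (8, 7), (10, 5), (10, 7)}.
Total count |C(F_11)_aff| = 10.


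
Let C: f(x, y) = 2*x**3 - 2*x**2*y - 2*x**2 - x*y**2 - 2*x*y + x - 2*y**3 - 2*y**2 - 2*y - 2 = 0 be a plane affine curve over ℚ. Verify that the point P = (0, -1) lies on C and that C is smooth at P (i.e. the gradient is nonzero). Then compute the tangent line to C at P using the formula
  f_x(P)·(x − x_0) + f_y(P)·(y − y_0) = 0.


Tangent line at P: 2*x - 4*y - 4 = 0.

Step 1: f(0, -1) = 0, so P lies on C.
Step 2: partial derivatives
  f_x(x, y) = 6*x**2 - 4*x*y - 4*x - y**2 - 2*y + 1, f_y(x, y) = -2*x**2 - 2*x*y - 2*x - 6*y**2 - 4*y - 2.
  f_x(P) = 2, f_y(P) = -4 (gradient nonzero, so P is smooth).
Step 3: tangent line at P: 2·(x − 0) + -4·(y − -1) = 0.
Expanding: 2*x - 4*y - 4 = 0.


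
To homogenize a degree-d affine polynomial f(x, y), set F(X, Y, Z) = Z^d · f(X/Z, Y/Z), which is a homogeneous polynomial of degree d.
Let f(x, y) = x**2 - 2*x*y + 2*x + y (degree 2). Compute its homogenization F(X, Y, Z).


F(X, Y, Z) = X**2 - 2*X*Y + 2*X*Z + Y*Z

deg(f) = 2.
Substitute x = X/Z, y = Y/Z into f, then multiply by Z^2.
  monomial 1·x^2·y^0 ↦ 1·X^2·Y^0·Z^0.
  monomial -2·x^1·y^1 ↦ -2·X^1·Y^1·Z^0.
  monomial 2·x^1·y^0 ↦ 2·X^1·Y^0·Z^1.
  monomial 1·x^0·y^1 ↦ 1·X^0·Y^1·Z^1.
Collecting: F(X, Y, Z) = X**2 - 2*X*Y + 2*X*Z + Y*Z.


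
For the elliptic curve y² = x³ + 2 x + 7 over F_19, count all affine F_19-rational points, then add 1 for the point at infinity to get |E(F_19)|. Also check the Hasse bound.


Affine points = {(0, 8), (0, 11), (2, 0), (5, 3), (5, 16), (6, 8), (6, 11), (10, 1), (10, 18), (11, 7), (11, 12), (12, 7), (12, 12), (13, 8), (13, 11), (14, 9), (14, 10), (15, 7), (15, 12), (18, 2), (18, 17)}; affine count = 21; |E(F_19)| = 22.

Discriminant check: Δ ∝ 4a³ + 27b² = 4·2³ + 27·7² = 4·8 + 27·49 ≡ 6 (mod 19). Nonzero ⇒ E is nonsingular.
For each x ∈ F_19, compute rhs = x³ + 2·x + 7 mod 19, then count y ∈ F_19 with y² ≡ rhs.
  x = 0: rhs = 7, matching y values: 8, 11 (2 points).
  x = 1: rhs = 10, matching y values: none (0 points).
  x = 2: rhs = 0, matching y values: 0 (1 points).
  x = 3: rhs = 2, matching y values: none (0 points).
  x = 4: rhs = 3, matching y values: none (0 points).
  x = 5: rhs = 9, matching y values: 3, 16 (2 points).
  x = 6: rhs = 7, matching y values: 8, 11 (2 points).
  x = 7: rhs = 3, matching y values: none (0 points).
  x = 8: rhs = 3, matching y values: none (0 points).
  x = 9: rhs = 13, matching y values: none (0 points).
  x = 10: rhs = 1, matching y values: 1, 18 (2 points).
  x = 11: rhs = 11, matching y values: 7, 12 (2 points).
  x = 12: rhs = 11, matching y values: 7, 12 (2 points).
  x = 13: rhs = 7, matching y values: 8, 11 (2 points).
  x = 14: rhs = 5, matching y values: 9, 10 (2 points).
  x = 15: rhs = 11, matching y values: 7, 12 (2 points).
  x = 16: rhs = 12, matching y values: none (0 points).
  x = 17: rhs = 14, matching y values: none (0 points).
  x = 18: rhs = 4, matching y values: 2, 17 (2 points).
Total affine count: 21.
Full point count |E(F_19)| = 21 + 1 = 22.
Hasse bound: |22 − (19+1)| = |2| = 2 ≤ 2√19 ≈ 8.7178 ✓.


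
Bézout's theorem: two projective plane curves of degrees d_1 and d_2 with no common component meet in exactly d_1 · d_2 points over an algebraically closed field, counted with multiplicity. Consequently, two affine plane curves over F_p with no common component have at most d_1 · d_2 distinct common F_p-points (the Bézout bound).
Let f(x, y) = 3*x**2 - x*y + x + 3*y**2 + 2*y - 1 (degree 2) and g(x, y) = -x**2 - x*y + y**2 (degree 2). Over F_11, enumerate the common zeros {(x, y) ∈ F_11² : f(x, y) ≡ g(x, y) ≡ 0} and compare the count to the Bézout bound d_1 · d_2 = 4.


Common zeros: {(1, 4), (2, 5), (7, 6)}; count = 3; Bézout bound = 4.

deg(f) = 2, deg(g) = 2, so Bézout bound = 4.
Scan x ∈ F_11. For each x, list the y ∈ F_11 with f(x, y) ≡ 0 and those with g(x, y) ≡ 0 (mod 11); the common zeros in that column are the intersection.
  x = 0: f ≡ 0 at y ∈ {4, 10}; g ≡ 0 at y ∈ {0}; common: ∅.
  x = 1: f ≡ 0 at y ∈ {3, 4}; g ≡ 0 at y ∈ {4, 8}; common: {4}.
  x = 2: f ≡ 0 at y ∈ {5, 6}; g ≡ 0 at y ∈ {5, 8}; common: {5}.
  x = 3: f ≡ 0 at y ∈ {5, 10}; g ≡ 0 at y ∈ {1, 2}; common: ∅.
  x = 4: f ≡ 0 at y ∈ ∅; g ≡ 0 at y ∈ {5, 10}; common: ∅.
  x = 5: f ≡ 0 at y ∈ ∅; g ≡ 0 at y ∈ {7, 9}; common: ∅.
  x = 6: f ≡ 0 at y ∈ ∅; g ≡ 0 at y ∈ {2, 4}; common: ∅.
  x = 7: f ≡ 0 at y ∈ {3, 6}; g ≡ 0 at y ∈ {1, 6}; common: {6}.
  x = 8: f ≡ 0 at y ∈ ∅; g ≡ 0 at y ∈ {9, 10}; common: ∅.
  x = 9: f ≡ 0 at y ∈ ∅; g ≡ 0 at y ∈ {3, 6}; common: ∅.
  x = 10: f ≡ 0 at y ∈ ∅; g ≡ 0 at y ∈ {3, 7}; common: ∅.
Collecting: common zeros = {(1, 4), (2, 5), (7, 6)}, so the count is 3.
Comparison with the Bézout bound: 3 ≤ 4 = deg(f)·deg(g), as expected for curves with no common component (the affine F_11-count falls short of the bound because intersections may lie at infinity, over extension fields, or carry multiplicity).


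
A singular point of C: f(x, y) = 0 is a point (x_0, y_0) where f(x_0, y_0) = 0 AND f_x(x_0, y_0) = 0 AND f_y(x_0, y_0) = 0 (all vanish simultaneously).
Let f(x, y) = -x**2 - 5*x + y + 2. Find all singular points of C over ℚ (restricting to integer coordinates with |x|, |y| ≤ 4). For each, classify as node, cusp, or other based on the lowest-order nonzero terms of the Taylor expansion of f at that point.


No singular points in the scanned grid; C is smooth there.

Compute partial derivatives:
  f_x = -2*x - 5.
  f_y = 1.
f_y = 1 is a nonzero constant, so f_y never vanishes: no point (x, y) can satisfy f = f_x = f_y = 0. In particular no (x, y) ∈ {−4, ..., 4}² is singular; the curve is smooth.


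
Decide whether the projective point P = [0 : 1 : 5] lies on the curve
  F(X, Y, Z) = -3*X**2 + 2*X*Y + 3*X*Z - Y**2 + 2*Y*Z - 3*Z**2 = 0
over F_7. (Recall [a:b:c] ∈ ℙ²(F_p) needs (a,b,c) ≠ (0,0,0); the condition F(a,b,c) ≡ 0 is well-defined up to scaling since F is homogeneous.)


F(0,1,5) ≡ 4 (mod 7); P is NOT on the curve.

Evaluate F(0, 1, 5) term-by-term (mod 7).
  -3*X**2 ↦ -3·0·1·1 = 0
  2*X*Y ↦ 2·0·1·1 = 0
  3*X*Z ↦ 3·0·1·5 = 0
  -Y**2 ↦ -1·1·1·1 = -1
  2*Y*Z ↦ 2·1·1·5 = 10
  -3*Z**2 ↦ -3·1·1·25 = -75
Sum: F(0, 1, 5) = (0) + (0) + (0) + (-1) + (10) + (-75) = -66.
Reducing mod 7: -66 ≡ 4 (mod 7).
Since F(a, b, c) ≡ 4 ≠ 0 (mod 7), P does NOT lie on the curve.


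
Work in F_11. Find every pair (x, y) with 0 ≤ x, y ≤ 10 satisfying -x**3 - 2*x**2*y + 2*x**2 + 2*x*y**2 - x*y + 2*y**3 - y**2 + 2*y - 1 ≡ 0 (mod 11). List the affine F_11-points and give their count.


Affine F_11-points: {(0, 6), (1, 0), (1, 6), (1, 10), (2, 2), (2, 4), (2, 9), (3, 1), (4, 0), (5, 8), (6, 3), (6, 5), (7, 10), (8, 0)}; count = 14.

For each of the 121 pairs (x, y) ∈ F_11², evaluate f(x, y) mod 11. Record the zeros.
  x = 0: [0↦10, 1↦2, 2↦4, 3↦6, 4↦9, 5↦3, 6↦0, 7↦1, 8↦7, 9↦8, 10↦5]  zeros at y ∈ {6}
  x = 1: [0↦0, 1↦2, 2↦7, 3↦5, 4↦8, 5↦6, 6↦0, 7↦2, 8↦2, 9↦1, 10↦0]  zeros at y ∈ {0, 6, 10}
  x = 2: [0↦10, 1↦7, 2↦0, 3↦1, 4↦0, 5↦9, 6↦7, 7↦6, 8↦7, 9↦0, 10↦8]  zeros at y ∈ {2, 4, 9}
  x = 3: [0↦1, 1↦0, 2↦10, 3↦10, 4↦1, 5↦6, 6↦4, 7↦7, 8↦5, 9↦10, 10↦1]  zeros at y ∈ {1}
  x = 4: [0↦0, 1↦8, 2↦9, 3↦4, 4↦5, 5↦2, 6↦7, 7↦10, 8↦1, 9↦3, 10↦6]  zeros at y ∈ {0}
  x = 5: [0↦1, 1↦3, 2↦2, 3↦10, 4↦6, 5↦2, 6↦10, 7↦9, 8↦0, 9↦6, 10↦6]  zeros at y ∈ {8}
  x = 6: [0↦9, 1↦1, 2↦5, 3↦0, 4↦9, 5↦0, 6↦7, 7↦9, 8↦7, 9↦2, 10↦6]  zeros at y ∈ {3, 5}
  x = 7: [0↦7, 1↦7, 2↦1, 3↦1, 4↦8, 5↦1, 6↦3, 7↦4, 8↦5, 9↦7, 10↦0]  zeros at y ∈ {10}
  x = 8: [0↦0, 1↦4, 2↦6, 3↦7, 4↦8, 5↦10, 6↦3, 7↦10, 8↦10, 9↦4, 10↦4]  zeros at y ∈ {0}
  x = 9: [0↦4, 1↦8, 2↦3, 3↦1, 4↦3, 5↦10, 6↦1, 7↦10, 8↦5, 9↦9, 10↦1]  zeros at y ∈ ∅
  x = 10: [0↦2, 1↦2, 2↦8, 3↦10, 4↦9, 5↦6, 6↦2, 7↦9, 8↦6, 9↦5, 10↦7]  zeros at y ∈ ∅
Collecting zeros: affine points = {(0, 6), (1, 0), (1, 6), (1, 10), (2, 2), (2, 4), (2, 9), (3, 1), (4, 0), (5, 8), (6, 3), (6, 5), (7, 10), (8, 0)}.
Total count |C(F_11)_aff| = 14.


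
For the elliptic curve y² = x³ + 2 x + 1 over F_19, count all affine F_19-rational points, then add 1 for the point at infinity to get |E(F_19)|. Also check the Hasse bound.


Affine points = {(0, 1), (0, 18), (1, 2), (1, 17), (4, 4), (4, 15), (6, 1), (6, 18), (7, 4), (7, 15), (8, 4), (8, 15), (9, 8), (9, 11), (11, 9), (11, 10), (12, 9), (12, 10), (13, 1), (13, 18), (15, 9), (15, 10), (16, 5), (16, 14), (18, 6), (18, 13)}; affine count = 26; |E(F_19)| = 27.

Discriminant check: Δ ∝ 4a³ + 27b² = 4·2³ + 27·1² = 4·8 + 27·1 ≡ 2 (mod 19). Nonzero ⇒ E is nonsingular.
For each x ∈ F_19, compute rhs = x³ + 2·x + 1 mod 19, then count y ∈ F_19 with y² ≡ rhs.
  x = 0: rhs = 1, matching y values: 1, 18 (2 points).
  x = 1: rhs = 4, matching y values: 2, 17 (2 points).
  x = 2: rhs = 13, matching y values: none (0 points).
  x = 3: rhs = 15, matching y values: none (0 points).
  x = 4: rhs = 16, matching y values: 4, 15 (2 points).
  x = 5: rhs = 3, matching y values: none (0 points).
  x = 6: rhs = 1, matching y values: 1, 18 (2 points).
  x = 7: rhs = 16, matching y values: 4, 15 (2 points).
  x = 8: rhs = 16, matching y values: 4, 15 (2 points).
  x = 9: rhs = 7, matching y values: 8, 11 (2 points).
  x = 10: rhs = 14, matching y values: none (0 points).
  x = 11: rhs = 5, matching y values: 9, 10 (2 points).
  x = 12: rhs = 5, matching y values: 9, 10 (2 points).
  x = 13: rhs = 1, matching y values: 1, 18 (2 points).
  x = 14: rhs = 18, matching y values: none (0 points).
  x = 15: rhs = 5, matching y values: 9, 10 (2 points).
  x = 16: rhs = 6, matching y values: 5, 14 (2 points).
  x = 17: rhs = 8, matching y values: none (0 points).
  x = 18: rhs = 17, matching y values: 6, 13 (2 points).
Total affine count: 26.
Full point count |E(F_19)| = 26 + 1 = 27.
Hasse bound: |27 − (19+1)| = |7| = 7 ≤ 2√19 ≈ 8.7178 ✓.


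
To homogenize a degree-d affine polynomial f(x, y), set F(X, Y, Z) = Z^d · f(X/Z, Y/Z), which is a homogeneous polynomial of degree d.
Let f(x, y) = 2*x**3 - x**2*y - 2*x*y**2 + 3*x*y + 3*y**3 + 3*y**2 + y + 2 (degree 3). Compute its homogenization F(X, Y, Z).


F(X, Y, Z) = 2*X**3 - X**2*Y - 2*X*Y**2 + 3*X*Y*Z + 3*Y**3 + 3*Y**2*Z + Y*Z**2 + 2*Z**3

deg(f) = 3.
Substitute x = X/Z, y = Y/Z into f, then multiply by Z^3.
  monomial 2·x^3·y^0 ↦ 2·X^3·Y^0·Z^0.
  monomial -1·x^2·y^1 ↦ -1·X^2·Y^1·Z^0.
  monomial -2·x^1·y^2 ↦ -2·X^1·Y^2·Z^0.
  monomial 3·x^1·y^1 ↦ 3·X^1·Y^1·Z^1.
  monomial 3·x^0·y^3 ↦ 3·X^0·Y^3·Z^0.
  monomial 3·x^0·y^2 ↦ 3·X^0·Y^2·Z^1.
  monomial 1·x^0·y^1 ↦ 1·X^0·Y^1·Z^2.
  monomial 2·x^0·y^0 ↦ 2·X^0·Y^0·Z^3.
Collecting: F(X, Y, Z) = 2*X**3 - X**2*Y - 2*X*Y**2 + 3*X*Y*Z + 3*Y**3 + 3*Y**2*Z + Y*Z**2 + 2*Z**3.


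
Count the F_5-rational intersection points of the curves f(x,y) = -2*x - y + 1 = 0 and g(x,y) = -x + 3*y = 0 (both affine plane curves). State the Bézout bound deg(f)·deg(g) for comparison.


Common zeros: {(4, 3)}; count = 1; Bézout bound = 1.

deg(f) = 1, deg(g) = 1, so Bézout bound = 1.
Scan x ∈ F_5. For each x, list the y ∈ F_5 with f(x, y) ≡ 0 and those with g(x, y) ≡ 0 (mod 5); the common zeros in that column are the intersection.
  x = 0: f ≡ 0 at y ∈ {1}; g ≡ 0 at y ∈ {0}; common: ∅.
  x = 1: f ≡ 0 at y ∈ {4}; g ≡ 0 at y ∈ {2}; common: ∅.
  x = 2: f ≡ 0 at y ∈ {2}; g ≡ 0 at y ∈ {4}; common: ∅.
  x = 3: f ≡ 0 at y ∈ {0}; g ≡ 0 at y ∈ {1}; common: ∅.
  x = 4: f ≡ 0 at y ∈ {3}; g ≡ 0 at y ∈ {3}; common: {3}.
Collecting: common zeros = {(4, 3)}, so the count is 1.
Comparison with the Bézout bound: 1 ≤ 1 = deg(f)·deg(g), as expected for curves with no common component (the bound is attained).


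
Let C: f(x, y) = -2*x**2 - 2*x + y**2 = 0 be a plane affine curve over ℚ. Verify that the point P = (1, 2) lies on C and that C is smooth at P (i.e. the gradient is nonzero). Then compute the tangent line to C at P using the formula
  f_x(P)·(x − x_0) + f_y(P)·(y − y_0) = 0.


Tangent line at P: -6*x + 4*y - 2 = 0.

Step 1: f(1, 2) = 0, so P lies on C.
Step 2: partial derivatives
  f_x(x, y) = -4*x - 2, f_y(x, y) = 2*y.
  f_x(P) = -6, f_y(P) = 4 (gradient nonzero, so P is smooth).
Step 3: tangent line at P: -6·(x − 1) + 4·(y − 2) = 0.
Expanding: -6*x + 4*y - 2 = 0.


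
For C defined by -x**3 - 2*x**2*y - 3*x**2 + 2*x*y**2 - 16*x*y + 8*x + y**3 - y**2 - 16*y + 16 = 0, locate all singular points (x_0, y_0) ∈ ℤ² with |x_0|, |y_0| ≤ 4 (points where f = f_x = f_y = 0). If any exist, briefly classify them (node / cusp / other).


Singular points: {(-2, 2)}; classification: node.

Compute partial derivatives:
  f_x = -3*x**2 - 4*x*y - 6*x + 2*y**2 - 16*y + 8.
  f_y = -2*x**2 + 4*x*y - 16*x + 3*y**2 - 2*y - 16.
Scan x_0 ∈ {−4, ..., 4}. For each x_0, f_y(x_0, y) is a polynomial in y; find its integer roots y ∈ {−4, ..., 4}, then test f_x and f at those candidates.
  x = -4: f_y(-4, y) = 3*y**2 - 18*y + 16; no integer root y with |y| ≤ 4.
  x = -3: f_y(-3, y) = 3*y**2 - 14*y + 14; no integer root y with |y| ≤ 4.
  x = -2: f_y(-2, y) = 3*y**2 - 10*y + 8; vanishes at y ∈ {2}. (-2, 2): f_x = 0, f = 0 — SINGULAR.
  x = -1: f_y(-1, y) = 3*y**2 - 6*y - 2; no integer root y with |y| ≤ 4.
  x = 0: f_y(0, y) = 3*y**2 - 2*y - 16; vanishes at y ∈ {-2}. (0, -2): f_x = 48 ≠ 0.
  x = 1: f_y(1, y) = 3*y**2 + 2*y - 34; no integer root y with |y| ≤ 4.
  x = 2: f_y(2, y) = 3*y**2 + 6*y - 56; no integer root y with |y| ≤ 4.
  x = 3: f_y(3, y) = 3*y**2 + 10*y - 82; no integer root y with |y| ≤ 4.
  x = 4: f_y(4, y) = 3*y**2 + 14*y - 112; no integer root y with |y| ≤ 4.
Only singular point on the grid: (-2, 2).
Classify: substitute x = -2 + u, y = 2 + v and expand: f = -u**3 - 2*u**2*v - u**2 + 2*u*v**2 + v**3 + v**2.
No constant or linear terms (consistent with a singular point). Quadratic part: -u**2 + v**2. Cubic part: -u**3 - 2*u**2*v + 2*u*v**2 + v**3.
The quadratic part v**2 - u**2 = (v − u)(v + u) splits into two distinct linear factors, so there are two distinct tangent lines y − 2 = ±(x − -2) — this is a node (ordinary double point).
Classification: node.


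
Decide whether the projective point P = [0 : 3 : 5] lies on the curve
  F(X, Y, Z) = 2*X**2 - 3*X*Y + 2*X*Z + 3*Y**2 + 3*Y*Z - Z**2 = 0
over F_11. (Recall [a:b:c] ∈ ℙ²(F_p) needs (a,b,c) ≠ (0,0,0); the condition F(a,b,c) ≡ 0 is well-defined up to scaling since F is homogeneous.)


F(0,3,5) ≡ 3 (mod 11); P is NOT on the curve.

Evaluate F(0, 3, 5) term-by-term (mod 11).
  2*X**2 ↦ 2·0·1·1 = 0
  -3*X*Y ↦ -3·0·3·1 = 0
  2*X*Z ↦ 2·0·1·5 = 0
  3*Y**2 ↦ 3·1·9·1 = 27
  3*Y*Z ↦ 3·1·3·5 = 45
  -Z**2 ↦ -1·1·1·25 = -25
Sum: F(0, 3, 5) = (0) + (0) + (0) + (27) + (45) + (-25) = 47.
Reducing mod 11: 47 ≡ 3 (mod 11).
Since F(a, b, c) ≡ 3 ≠ 0 (mod 11), P does NOT lie on the curve.


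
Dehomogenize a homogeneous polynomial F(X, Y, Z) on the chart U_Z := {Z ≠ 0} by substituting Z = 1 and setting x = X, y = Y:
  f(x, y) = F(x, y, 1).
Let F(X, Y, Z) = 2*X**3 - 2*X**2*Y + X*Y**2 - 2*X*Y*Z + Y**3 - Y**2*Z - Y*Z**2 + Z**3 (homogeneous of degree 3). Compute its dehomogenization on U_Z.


f(x, y) = 2*x**3 - 2*x**2*y + x*y**2 - 2*x*y + y**3 - y**2 - y + 1

On U_Z we set Z = 1. Each monomial c·X^i·Y^j·Z^k in F becomes c·x^i·y^j·1^k = c·x^i·y^j.
Substituting Z = 1: F(X, Y, 1) = 2*x**3 - 2*x**2*y + x*y**2 - 2*x*y + y**3 - y**2 - y + 1.
Note: deg(f) ≤ deg(F) = 3; strict inequality happens when F is divisible by Z (lost terms).


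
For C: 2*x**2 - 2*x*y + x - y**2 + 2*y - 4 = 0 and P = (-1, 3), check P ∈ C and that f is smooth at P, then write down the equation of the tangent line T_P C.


Tangent line at P: -9*x - 2*y - 3 = 0.

Step 1: f(-1, 3) = 0, so P lies on C.
Step 2: partial derivatives
  f_x(x, y) = 4*x - 2*y + 1, f_y(x, y) = -2*x - 2*y + 2.
  f_x(P) = -9, f_y(P) = -2 (gradient nonzero, so P is smooth).
Step 3: tangent line at P: -9·(x − -1) + -2·(y − 3) = 0.
Expanding: -9*x - 2*y - 3 = 0.


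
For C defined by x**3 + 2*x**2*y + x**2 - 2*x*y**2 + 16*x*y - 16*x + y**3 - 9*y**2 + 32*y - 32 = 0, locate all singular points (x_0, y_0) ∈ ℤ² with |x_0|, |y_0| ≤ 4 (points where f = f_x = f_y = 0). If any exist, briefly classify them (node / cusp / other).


Singular points: {(-2, 2)}; classification: node.

Compute partial derivatives:
  f_x = 3*x**2 + 4*x*y + 2*x - 2*y**2 + 16*y - 16.
  f_y = 2*x**2 - 4*x*y + 16*x + 3*y**2 - 18*y + 32.
Scan x_0 ∈ {−4, ..., 4}. For each x_0, f_y(x_0, y) is a polynomial in y; find its integer roots y ∈ {−4, ..., 4}, then test f_x and f at those candidates.
  x = -4: f_y(-4, y) = 3*y**2 - 2*y; vanishes at y ∈ {0}. (-4, 0): f_x = 24 ≠ 0.
  x = -3: f_y(-3, y) = 3*y**2 - 6*y + 2; no integer root y with |y| ≤ 4.
  x = -2: f_y(-2, y) = 3*y**2 - 10*y + 8; vanishes at y ∈ {2}. (-2, 2): f_x = 0, f = 0 — SINGULAR.
  x = -1: f_y(-1, y) = 3*y**2 - 14*y + 18; no integer root y with |y| ≤ 4.
  x = 0: f_y(0, y) = 3*y**2 - 18*y + 32; no integer root y with |y| ≤ 4.
  x = 1: f_y(1, y) = 3*y**2 - 22*y + 50; no integer root y with |y| ≤ 4.
  x = 2: f_y(2, y) = 3*y**2 - 26*y + 72; no integer root y with |y| ≤ 4.
  x = 3: f_y(3, y) = 3*y**2 - 30*y + 98; no integer root y with |y| ≤ 4.
  x = 4: f_y(4, y) = 3*y**2 - 34*y + 128; no integer root y with |y| ≤ 4.
Only singular point on the grid: (-2, 2).
Classify: substitute x = -2 + u, y = 2 + v and expand: f = u**3 + 2*u**2*v - u**2 - 2*u*v**2 + v**3 + v**2.
No constant or linear terms (consistent with a singular point). Quadratic part: -u**2 + v**2. Cubic part: u**3 + 2*u**2*v - 2*u*v**2 + v**3.
The quadratic part v**2 - u**2 = (v − u)(v + u) splits into two distinct linear factors, so there are two distinct tangent lines y − 2 = ±(x − -2) — this is a node (ordinary double point).
Classification: node.


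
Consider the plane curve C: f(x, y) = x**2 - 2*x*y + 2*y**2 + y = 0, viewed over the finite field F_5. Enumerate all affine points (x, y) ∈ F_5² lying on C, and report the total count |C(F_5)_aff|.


Affine F_5-points: {(0, 0), (0, 2), (4, 2), (4, 4)}; count = 4.

For each of the 25 pairs (x, y) ∈ F_5², evaluate f(x, y) mod 5. Record the zeros.
  x = 0: [0↦0, 1↦3, 2↦0, 3↦1, 4↦1]  zeros at y ∈ {0, 2}
  x = 1: [0↦1, 1↦2, 2↦2, 3↦1, 4↦4]  zeros at y ∈ ∅
  x = 2: [0↦4, 1↦3, 2↦1, 3↦3, 4↦4]  zeros at y ∈ ∅
  x = 3: [0↦4, 1↦1, 2↦2, 3↦2, 4↦1]  zeros at y ∈ ∅
  x = 4: [0↦1, 1↦1, 2↦0, 3↦3, 4↦0]  zeros at y ∈ {2, 4}
Collecting zeros: affine points = {(0, 0), (0, 2), (4, 2), (4, 4)}.
Total count |C(F_5)_aff| = 4.


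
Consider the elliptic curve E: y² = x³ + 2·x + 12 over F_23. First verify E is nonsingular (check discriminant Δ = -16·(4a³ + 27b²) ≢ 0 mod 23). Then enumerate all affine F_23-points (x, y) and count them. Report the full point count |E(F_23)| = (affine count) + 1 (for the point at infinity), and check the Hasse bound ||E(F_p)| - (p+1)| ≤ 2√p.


Affine points = {(0, 9), (0, 14), (2, 1), (2, 22), (5, 3), (5, 20), (7, 1), (7, 22), (9, 0), (11, 10), (11, 13), (12, 4), (12, 19), (13, 2), (13, 21), (14, 1), (14, 22), (15, 6), (15, 17), (16, 0), (19, 3), (19, 20), (20, 5), (20, 18), (21, 0), (22, 3), (22, 20)}; affine count = 27; |E(F_23)| = 28.

Discriminant check: Δ ∝ 4a³ + 27b² = 4·2³ + 27·12² = 4·8 + 27·144 ≡ 10 (mod 23). Nonzero ⇒ E is nonsingular.
For each x ∈ F_23, compute rhs = x³ + 2·x + 12 mod 23, then count y ∈ F_23 with y² ≡ rhs.
  x = 0: rhs = 12, matching y values: 9, 14 (2 points).
  x = 1: rhs = 15, matching y values: none (0 points).
  x = 2: rhs = 1, matching y values: 1, 22 (2 points).
  x = 3: rhs = 22, matching y values: none (0 points).
  x = 4: rhs = 15, matching y values: none (0 points).
  x = 5: rhs = 9, matching y values: 3, 20 (2 points).
  x = 6: rhs = 10, matching y values: none (0 points).
  x = 7: rhs = 1, matching y values: 1, 22 (2 points).
  x = 8: rhs = 11, matching y values: none (0 points).
  x = 9: rhs = 0, matching y values: 0 (1 points).
  x = 10: rhs = 20, matching y values: none (0 points).
  x = 11: rhs = 8, matching y values: 10, 13 (2 points).
  x = 12: rhs = 16, matching y values: 4, 19 (2 points).
  x = 13: rhs = 4, matching y values: 2, 21 (2 points).
  x = 14: rhs = 1, matching y values: 1, 22 (2 points).
  x = 15: rhs = 13, matching y values: 6, 17 (2 points).
  x = 16: rhs = 0, matching y values: 0 (1 points).
  x = 17: rhs = 14, matching y values: none (0 points).
  x = 18: rhs = 15, matching y values: none (0 points).
  x = 19: rhs = 9, matching y values: 3, 20 (2 points).
  x = 20: rhs = 2, matching y values: 5, 18 (2 points).
  x = 21: rhs = 0, matching y values: 0 (1 points).
  x = 22: rhs = 9, matching y values: 3, 20 (2 points).
Total affine count: 27.
Full point count |E(F_23)| = 27 + 1 = 28.
Hasse bound: |28 − (23+1)| = |4| = 4 ≤ 2√23 ≈ 9.5917 ✓.


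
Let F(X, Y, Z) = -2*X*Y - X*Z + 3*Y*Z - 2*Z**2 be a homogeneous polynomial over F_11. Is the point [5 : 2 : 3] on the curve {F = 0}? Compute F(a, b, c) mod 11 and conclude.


F(5,2,3) ≡ 9 (mod 11); P is NOT on the curve.

Evaluate F(5, 2, 3) term-by-term (mod 11).
  -2*X*Y ↦ -2·5·2·1 = -20
  -X*Z ↦ -1·5·1·3 = -15
  3*Y*Z ↦ 3·1·2·3 = 18
  -2*Z**2 ↦ -2·1·1·9 = -18
Sum: F(5, 2, 3) = (-20) + (-15) + (18) + (-18) = -35.
Reducing mod 11: -35 ≡ 9 (mod 11).
Since F(a, b, c) ≡ 9 ≠ 0 (mod 11), P does NOT lie on the curve.


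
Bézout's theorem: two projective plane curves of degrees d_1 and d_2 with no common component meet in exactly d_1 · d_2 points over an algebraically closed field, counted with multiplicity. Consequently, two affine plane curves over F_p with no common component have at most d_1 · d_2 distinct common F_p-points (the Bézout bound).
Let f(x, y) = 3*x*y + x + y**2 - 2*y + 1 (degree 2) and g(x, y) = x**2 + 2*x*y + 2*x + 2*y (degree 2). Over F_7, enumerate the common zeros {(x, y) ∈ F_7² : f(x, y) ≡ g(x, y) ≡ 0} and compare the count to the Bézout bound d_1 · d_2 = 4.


Common zeros: ∅; count = 0; Bézout bound = 4.

deg(f) = 2, deg(g) = 2, so Bézout bound = 4.
Scan x ∈ F_7. For each x, list the y ∈ F_7 with f(x, y) ≡ 0 and those with g(x, y) ≡ 0 (mod 7); the common zeros in that column are the intersection.
  x = 0: f ≡ 0 at y ∈ {1}; g ≡ 0 at y ∈ {0}; common: ∅.
  x = 1: f ≡ 0 at y ∈ {3}; g ≡ 0 at y ∈ {1}; common: ∅.
  x = 2: f ≡ 0 at y ∈ {4, 6}; g ≡ 0 at y ∈ {1}; common: ∅.
  x = 3: f ≡ 0 at y ∈ ∅; g ≡ 0 at y ∈ {6}; common: ∅.
  x = 4: f ≡ 0 at y ∈ ∅; g ≡ 0 at y ∈ {6}; common: ∅.
  x = 5: f ≡ 0 at y ∈ ∅; g ≡ 0 at y ∈ {0}; common: ∅.
  x = 6: f ≡ 0 at y ∈ {0, 5}; g ≡ 0 at y ∈ ∅; common: ∅.
Collecting: common zeros = ∅, so the count is 0.
Comparison with the Bézout bound: 0 ≤ 4 = deg(f)·deg(g), as expected for curves with no common component (the affine F_7-count falls short of the bound because intersections may lie at infinity, over extension fields, or carry multiplicity).


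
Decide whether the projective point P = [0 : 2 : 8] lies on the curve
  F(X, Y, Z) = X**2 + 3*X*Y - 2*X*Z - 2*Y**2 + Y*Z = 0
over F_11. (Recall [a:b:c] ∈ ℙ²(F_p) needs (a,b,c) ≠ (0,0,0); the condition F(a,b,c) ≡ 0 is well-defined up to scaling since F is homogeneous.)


F(0,2,8) ≡ 8 (mod 11); P is NOT on the curve.

Evaluate F(0, 2, 8) term-by-term (mod 11).
  X**2 ↦ 1·0·1·1 = 0
  3*X*Y ↦ 3·0·2·1 = 0
  -2*X*Z ↦ -2·0·1·8 = 0
  -2*Y**2 ↦ -2·1·4·1 = -8
  Y*Z ↦ 1·1·2·8 = 16
Sum: F(0, 2, 8) = (0) + (0) + (0) + (-8) + (16) = 8.
Reducing mod 11: 8 ≡ 8 (mod 11).
Since F(a, b, c) ≡ 8 ≠ 0 (mod 11), P does NOT lie on the curve.


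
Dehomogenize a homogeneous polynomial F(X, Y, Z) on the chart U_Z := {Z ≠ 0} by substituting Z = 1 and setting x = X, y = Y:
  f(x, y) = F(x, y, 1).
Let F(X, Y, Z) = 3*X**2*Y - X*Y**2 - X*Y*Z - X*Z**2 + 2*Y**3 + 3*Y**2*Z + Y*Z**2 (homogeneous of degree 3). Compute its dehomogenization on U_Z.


f(x, y) = 3*x**2*y - x*y**2 - x*y - x + 2*y**3 + 3*y**2 + y

On U_Z we set Z = 1. Each monomial c·X^i·Y^j·Z^k in F becomes c·x^i·y^j·1^k = c·x^i·y^j.
Substituting Z = 1: F(X, Y, 1) = 3*x**2*y - x*y**2 - x*y - x + 2*y**3 + 3*y**2 + y.
Note: deg(f) ≤ deg(F) = 3; strict inequality happens when F is divisible by Z (lost terms).


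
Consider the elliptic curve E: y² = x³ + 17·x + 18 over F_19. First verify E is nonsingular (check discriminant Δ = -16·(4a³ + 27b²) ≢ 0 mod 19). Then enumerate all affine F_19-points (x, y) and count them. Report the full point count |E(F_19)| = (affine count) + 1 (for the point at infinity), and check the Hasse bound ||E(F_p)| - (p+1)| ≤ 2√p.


Affine points = {(1, 6), (1, 13), (3, 1), (3, 18), (4, 6), (4, 13), (5, 0), (7, 9), (7, 10), (8, 1), (8, 18), (9, 8), (9, 11), (11, 4), (11, 15), (13, 2), (13, 17), (14, 6), (14, 13), (15, 0), (16, 4), (16, 15), (18, 0)}; affine count = 23; |E(F_19)| = 24.

Discriminant check: Δ ∝ 4a³ + 27b² = 4·17³ + 27·18² = 4·4913 + 27·324 ≡ 14 (mod 19). Nonzero ⇒ E is nonsingular.
For each x ∈ F_19, compute rhs = x³ + 17·x + 18 mod 19, then count y ∈ F_19 with y² ≡ rhs.
  x = 0: rhs = 18, matching y values: none (0 points).
  x = 1: rhs = 17, matching y values: 6, 13 (2 points).
  x = 2: rhs = 3, matching y values: none (0 points).
  x = 3: rhs = 1, matching y values: 1, 18 (2 points).
  x = 4: rhs = 17, matching y values: 6, 13 (2 points).
  x = 5: rhs = 0, matching y values: 0 (1 points).
  x = 6: rhs = 13, matching y values: none (0 points).
  x = 7: rhs = 5, matching y values: 9, 10 (2 points).
  x = 8: rhs = 1, matching y values: 1, 18 (2 points).
  x = 9: rhs = 7, matching y values: 8, 11 (2 points).
  x = 10: rhs = 10, matching y values: none (0 points).
  x = 11: rhs = 16, matching y values: 4, 15 (2 points).
  x = 12: rhs = 12, matching y values: none (0 points).
  x = 13: rhs = 4, matching y values: 2, 17 (2 points).
  x = 14: rhs = 17, matching y values: 6, 13 (2 points).
  x = 15: rhs = 0, matching y values: 0 (1 points).
  x = 16: rhs = 16, matching y values: 4, 15 (2 points).
  x = 17: rhs = 14, matching y values: none (0 points).
  x = 18: rhs = 0, matching y values: 0 (1 points).
Total affine count: 23.
Full point count |E(F_19)| = 23 + 1 = 24.
Hasse bound: |24 − (19+1)| = |4| = 4 ≤ 2√19 ≈ 8.7178 ✓.


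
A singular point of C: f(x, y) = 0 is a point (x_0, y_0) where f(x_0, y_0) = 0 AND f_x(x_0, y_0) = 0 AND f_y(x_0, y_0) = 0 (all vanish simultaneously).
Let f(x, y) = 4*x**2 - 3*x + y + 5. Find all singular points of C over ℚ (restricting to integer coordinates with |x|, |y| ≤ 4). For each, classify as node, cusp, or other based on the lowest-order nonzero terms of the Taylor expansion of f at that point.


No singular points in the scanned grid; C is smooth there.

Compute partial derivatives:
  f_x = 8*x - 3.
  f_y = 1.
f_y = 1 is a nonzero constant, so f_y never vanishes: no point (x, y) can satisfy f = f_x = f_y = 0. In particular no (x, y) ∈ {−4, ..., 4}² is singular; the curve is smooth.


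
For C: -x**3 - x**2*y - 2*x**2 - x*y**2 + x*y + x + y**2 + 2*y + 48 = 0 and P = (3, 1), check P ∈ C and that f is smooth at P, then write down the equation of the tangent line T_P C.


Tangent line at P: -44*x - 8*y + 140 = 0.

Step 1: f(3, 1) = 0, so P lies on C.
Step 2: partial derivatives
  f_x(x, y) = -3*x**2 - 2*x*y - 4*x - y**2 + y + 1, f_y(x, y) = -x**2 - 2*x*y + x + 2*y + 2.
  f_x(P) = -44, f_y(P) = -8 (gradient nonzero, so P is smooth).
Step 3: tangent line at P: -44·(x − 3) + -8·(y − 1) = 0.
Expanding: -44*x - 8*y + 140 = 0.


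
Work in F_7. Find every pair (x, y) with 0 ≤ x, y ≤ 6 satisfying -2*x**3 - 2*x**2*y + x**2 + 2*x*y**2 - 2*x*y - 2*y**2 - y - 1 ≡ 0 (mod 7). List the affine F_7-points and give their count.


Affine F_7-points: {(0, 5), (1, 1), (2, 5), (4, 3), (4, 5)}; count = 5.

For each of the 49 pairs (x, y) ∈ F_7², evaluate f(x, y) mod 7. Record the zeros.
  x = 0: [0↦6, 1↦3, 2↦3, 3↦6, 4↦5, 5↦0, 6↦5]  zeros at y ∈ {5}
  x = 1: [0↦5, 1↦0, 2↦2, 3↦4, 4↦6, 5↦1, 6↦3]  zeros at y ∈ {1}
  x = 2: [0↦1, 1↦4, 2↦4, 3↦1, 4↦2, 5↦0, 6↦2]  zeros at y ∈ {5}
  x = 3: [0↦3, 1↦3, 2↦4, 3↦6, 4↦2, 5↦6, 6↦4]  zeros at y ∈ ∅
  x = 4: [0↦6, 1↦6, 2↦4, 3↦0, 4↦1, 5↦0, 6↦4]  zeros at y ∈ {3, 5}
  x = 5: [0↦5, 1↦1, 2↦6, 3↦6, 4↦1, 5↦5, 6↦4]  zeros at y ∈ ∅
  x = 6: [0↦2, 1↦4, 2↦5, 3↦5, 4↦4, 5↦2, 6↦6]  zeros at y ∈ ∅
Collecting zeros: affine points = {(0, 5), (1, 1), (2, 5), (4, 3), (4, 5)}.
Total count |C(F_7)_aff| = 5.


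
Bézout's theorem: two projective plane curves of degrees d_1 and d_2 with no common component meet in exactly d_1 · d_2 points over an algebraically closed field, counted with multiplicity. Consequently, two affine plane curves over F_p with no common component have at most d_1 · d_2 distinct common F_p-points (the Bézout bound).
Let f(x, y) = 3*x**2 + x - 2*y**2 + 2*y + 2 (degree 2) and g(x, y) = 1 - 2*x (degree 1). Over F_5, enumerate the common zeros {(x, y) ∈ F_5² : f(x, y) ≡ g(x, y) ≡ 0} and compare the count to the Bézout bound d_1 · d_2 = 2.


Common zeros: {(3, 3)}; count = 1; Bézout bound = 2.

deg(f) = 2, deg(g) = 1, so Bézout bound = 2.
Scan x ∈ F_5. For each x, list the y ∈ F_5 with f(x, y) ≡ 0 and those with g(x, y) ≡ 0 (mod 5); the common zeros in that column are the intersection.
  x = 0: f ≡ 0 at y ∈ {3}; g ≡ 0 at y ∈ ∅; common: ∅.
  x = 1: f ≡ 0 at y ∈ ∅; g ≡ 0 at y ∈ ∅; common: ∅.
  x = 2: f ≡ 0 at y ∈ ∅; g ≡ 0 at y ∈ ∅; common: ∅.
  x = 3: f ≡ 0 at y ∈ {3}; g ≡ 0 at y ∈ {0, 1, 2, 3, 4}; common: {3}.
  x = 4: f ≡ 0 at y ∈ {2, 4}; g ≡ 0 at y ∈ ∅; common: ∅.
Collecting: common zeros = {(3, 3)}, so the count is 1.
Comparison with the Bézout bound: 1 ≤ 2 = deg(f)·deg(g), as expected for curves with no common component (the affine F_5-count falls short of the bound because intersections may lie at infinity, over extension fields, or carry multiplicity).


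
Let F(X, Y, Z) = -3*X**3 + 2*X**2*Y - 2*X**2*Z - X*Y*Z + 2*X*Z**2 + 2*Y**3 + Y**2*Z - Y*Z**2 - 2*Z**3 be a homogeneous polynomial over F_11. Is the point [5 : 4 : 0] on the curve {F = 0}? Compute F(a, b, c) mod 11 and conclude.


F(5,4,0) ≡ 8 (mod 11); P is NOT on the curve.

Evaluate F(5, 4, 0) term-by-term (mod 11).
  -3*X**3 ↦ -3·125·1·1 = -375
  2*X**2*Y ↦ 2·25·4·1 = 200
  -2*X**2*Z ↦ -2·25·1·0 = 0
  -X*Y*Z ↦ -1·5·4·0 = 0
  2*X*Z**2 ↦ 2·5·1·0 = 0
  2*Y**3 ↦ 2·1·64·1 = 128
  Y**2*Z ↦ 1·1·16·0 = 0
  -Y*Z**2 ↦ -1·1·4·0 = 0
  -2*Z**3 ↦ -2·1·1·0 = 0
Sum: F(5, 4, 0) = (-375) + (200) + (0) + (0) + (0) + (128) + (0) + (0) + (0) = -47.
Reducing mod 11: -47 ≡ 8 (mod 11).
Since F(a, b, c) ≡ 8 ≠ 0 (mod 11), P does NOT lie on the curve.


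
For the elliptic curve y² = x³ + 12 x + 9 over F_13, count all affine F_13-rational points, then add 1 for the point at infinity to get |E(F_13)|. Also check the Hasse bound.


Affine points = {(0, 3), (0, 10), (1, 3), (1, 10), (4, 2), (4, 11), (5, 5), (5, 8), (9, 1), (9, 12), (11, 4), (11, 9), (12, 3), (12, 10)}; affine count = 14; |E(F_13)| = 15.

Discriminant check: Δ ∝ 4a³ + 27b² = 4·12³ + 27·9² = 4·1728 + 27·81 ≡ 12 (mod 13). Nonzero ⇒ E is nonsingular.
For each x ∈ F_13, compute rhs = x³ + 12·x + 9 mod 13, then count y ∈ F_13 with y² ≡ rhs.
  x = 0: rhs = 9, matching y values: 3, 10 (2 points).
  x = 1: rhs = 9, matching y values: 3, 10 (2 points).
  x = 2: rhs = 2, matching y values: none (0 points).
  x = 3: rhs = 7, matching y values: none (0 points).
  x = 4: rhs = 4, matching y values: 2, 11 (2 points).
  x = 5: rhs = 12, matching y values: 5, 8 (2 points).
  x = 6: rhs = 11, matching y values: none (0 points).
  x = 7: rhs = 7, matching y values: none (0 points).
  x = 8: rhs = 6, matching y values: none (0 points).
  x = 9: rhs = 1, matching y values: 1, 12 (2 points).
  x = 10: rhs = 11, matching y values: none (0 points).
  x = 11: rhs = 3, matching y values: 4, 9 (2 points).
  x = 12: rhs = 9, matching y values: 3, 10 (2 points).
Total affine count: 14.
Full point count |E(F_13)| = 14 + 1 = 15.
Hasse bound: |15 − (13+1)| = |1| = 1 ≤ 2√13 ≈ 7.2111 ✓.


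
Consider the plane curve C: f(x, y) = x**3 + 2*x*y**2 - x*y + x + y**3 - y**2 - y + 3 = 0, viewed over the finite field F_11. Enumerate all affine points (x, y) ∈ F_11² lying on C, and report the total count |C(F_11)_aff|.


Affine F_11-points: {(1, 4), (2, 5), (2, 6), (2, 8), (3, 0), (5, 2), (6, 3), (6, 9), (6, 10), (7, 3), (9, 3)}; count = 11.

For each of the 121 pairs (x, y) ∈ F_11², evaluate f(x, y) mod 11. Record the zeros.
  x = 0: [0↦3, 1↦2, 2↦5, 3↦7, 4↦3, 5↦10, 6↦1, 7↦4, 8↦3, 9↦4, 10↦2]  zeros at y ∈ ∅
  x = 1: [0↦5, 1↦5, 2↦2, 3↦2, 4↦0, 5↦2, 6↦3, 7↦9, 8↦4, 9↦5, 10↦7]  zeros at y ∈ {4}
  x = 2: [0↦2, 1↦3, 2↦5, 3↦3, 4↦3, 5↦0, 6↦0, 7↦9, 8↦0, 9↦1, 10↦7]  zeros at y ∈ {5, 6, 8}
  x = 3: [0↦0, 1↦2, 2↦9, 3↦5, 4↦7, 5↦10, 6↦9, 7↦10, 8↦8, 9↦9, 10↦8]  zeros at y ∈ {0}
  x = 4: [0↦5, 1↦8, 2↦9, 3↦3, 4↦7, 5↦5, 6↦3, 7↦7, 8↦1, 9↦2, 10↦5]  zeros at y ∈ ∅
  x = 5: [0↦1, 1↦5, 2↦0, 3↦3, 4↦9, 5↦2, 6↦10, 7↦6, 8↦7, 9↦8, 10↦4]  zeros at y ∈ {2}
  x = 6: [0↦5, 1↦10, 2↦10, 3↦0, 4↦8, 5↦7, 6↦3, 7↦2, 8↦10, 9↦0, 10↦0]  zeros at y ∈ {3, 9, 10}
  x = 7: [0↦1, 1↦7, 2↦1, 3↦0, 4↦10, 5↦4, 6↦10, 7↦1, 8↦5, 9↦6, 10↦10]  zeros at y ∈ {3}
  x = 8: [0↦6, 1↦2, 2↦1, 3↦9, 4↦10, 5↦10, 6↦4, 7↦9, 8↦9, 9↦10, 10↦7]  zeros at y ∈ ∅
  x = 9: [0↦4, 1↦1, 2↦5, 3↦0, 4↦3, 5↦9, 6↦2, 7↦10, 8↦6, 9↦7, 10↦8]  zeros at y ∈ {3}
  x = 10: [0↦1, 1↦10, 2↦8, 3↦1, 4↦6, 5↦7, 6↦10, 7↦10, 8↦2, 9↦3, 10↦8]  zeros at y ∈ ∅
Collecting zeros: affine points = {(1, 4), (2, 5), (2, 6), (2, 8), (3, 0), (5, 2), (6, 3), (6, 9), (6, 10), (7, 3), (9, 3)}.
Total count |C(F_11)_aff| = 11.
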